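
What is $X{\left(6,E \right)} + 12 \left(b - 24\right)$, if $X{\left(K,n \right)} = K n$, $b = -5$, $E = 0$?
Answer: $-348$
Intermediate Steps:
$X{\left(6,E \right)} + 12 \left(b - 24\right) = 6 \cdot 0 + 12 \left(-5 - 24\right) = 0 + 12 \left(-29\right) = 0 - 348 = -348$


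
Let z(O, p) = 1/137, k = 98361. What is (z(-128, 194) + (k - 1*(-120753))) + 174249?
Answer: 53890732/137 ≈ 3.9336e+5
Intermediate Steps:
z(O, p) = 1/137
(z(-128, 194) + (k - 1*(-120753))) + 174249 = (1/137 + (98361 - 1*(-120753))) + 174249 = (1/137 + (98361 + 120753)) + 174249 = (1/137 + 219114) + 174249 = 30018619/137 + 174249 = 53890732/137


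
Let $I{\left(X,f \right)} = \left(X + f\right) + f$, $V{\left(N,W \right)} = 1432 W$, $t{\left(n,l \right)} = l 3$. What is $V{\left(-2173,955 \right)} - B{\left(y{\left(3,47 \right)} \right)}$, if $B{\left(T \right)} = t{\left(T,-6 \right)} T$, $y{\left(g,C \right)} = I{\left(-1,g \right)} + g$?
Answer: $1367704$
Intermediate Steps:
$t{\left(n,l \right)} = 3 l$
$I{\left(X,f \right)} = X + 2 f$
$y{\left(g,C \right)} = -1 + 3 g$ ($y{\left(g,C \right)} = \left(-1 + 2 g\right) + g = -1 + 3 g$)
$B{\left(T \right)} = - 18 T$ ($B{\left(T \right)} = 3 \left(-6\right) T = - 18 T$)
$V{\left(-2173,955 \right)} - B{\left(y{\left(3,47 \right)} \right)} = 1432 \cdot 955 - - 18 \left(-1 + 3 \cdot 3\right) = 1367560 - - 18 \left(-1 + 9\right) = 1367560 - \left(-18\right) 8 = 1367560 - -144 = 1367560 + 144 = 1367704$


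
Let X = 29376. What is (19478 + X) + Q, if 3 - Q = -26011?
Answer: 74868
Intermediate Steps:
Q = 26014 (Q = 3 - 1*(-26011) = 3 + 26011 = 26014)
(19478 + X) + Q = (19478 + 29376) + 26014 = 48854 + 26014 = 74868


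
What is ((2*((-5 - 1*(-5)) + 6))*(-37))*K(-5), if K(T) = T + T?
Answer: 4440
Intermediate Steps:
K(T) = 2*T
((2*((-5 - 1*(-5)) + 6))*(-37))*K(-5) = ((2*((-5 - 1*(-5)) + 6))*(-37))*(2*(-5)) = ((2*((-5 + 5) + 6))*(-37))*(-10) = ((2*(0 + 6))*(-37))*(-10) = ((2*6)*(-37))*(-10) = (12*(-37))*(-10) = -444*(-10) = 4440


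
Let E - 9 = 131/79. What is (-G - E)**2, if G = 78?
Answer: 49056016/6241 ≈ 7860.3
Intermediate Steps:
E = 842/79 (E = 9 + 131/79 = 842/79 ≈ 10.658)
(-G - E)**2 = (-1*78 - 1*842/79)**2 = (-78 - 842/79)**2 = (-7004/79)**2 = 49056016/6241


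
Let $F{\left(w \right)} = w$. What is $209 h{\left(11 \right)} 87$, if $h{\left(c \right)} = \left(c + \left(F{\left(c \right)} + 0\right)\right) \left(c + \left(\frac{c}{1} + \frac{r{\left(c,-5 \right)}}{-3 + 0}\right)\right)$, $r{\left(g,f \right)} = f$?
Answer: $9467282$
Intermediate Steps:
$h{\left(c \right)} = 2 c \left(\frac{5}{3} + 2 c\right)$ ($h{\left(c \right)} = \left(c + \left(c + 0\right)\right) \left(c + \left(\frac{c}{1} - \frac{5}{-3 + 0}\right)\right) = \left(c + c\right) \left(c + \left(c 1 - \frac{5}{-3}\right)\right) = 2 c \left(c + \left(c - - \frac{5}{3}\right)\right) = 2 c \left(c + \left(c + \frac{5}{3}\right)\right) = 2 c \left(c + \left(\frac{5}{3} + c\right)\right) = 2 c \left(\frac{5}{3} + 2 c\right)$)
$209 h{\left(11 \right)} 87 = 209 \cdot \frac{2}{3} \cdot 11 \left(5 + 6 \cdot 11\right) 87 = 209 \cdot \frac{2}{3} \cdot 11 \left(5 + 66\right) 87 = 209 \cdot \frac{2}{3} \cdot 11 \cdot 71 \cdot 87 = 209 \cdot \frac{1562}{3} \cdot 87 = \frac{326458}{3} \cdot 87 = 9467282$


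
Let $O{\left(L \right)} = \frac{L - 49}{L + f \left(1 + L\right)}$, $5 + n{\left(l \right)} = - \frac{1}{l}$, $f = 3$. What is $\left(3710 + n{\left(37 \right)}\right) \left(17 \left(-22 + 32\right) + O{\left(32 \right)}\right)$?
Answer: $\frac{3050530252}{4847} \approx 6.2937 \cdot 10^{5}$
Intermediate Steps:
$n{\left(l \right)} = -5 - \frac{1}{l}$
$O{\left(L \right)} = \frac{-49 + L}{3 + 4 L}$ ($O{\left(L \right)} = \frac{L - 49}{L + 3 \left(1 + L\right)} = \frac{-49 + L}{L + \left(3 + 3 L\right)} = \frac{-49 + L}{3 + 4 L}$)
$\left(3710 + n{\left(37 \right)}\right) \left(17 \left(-22 + 32\right) + O{\left(32 \right)}\right) = \left(3710 - \frac{186}{37}\right) \left(17 \left(-22 + 32\right) + \frac{-49 + 32}{3 + 4 \cdot 32}\right) = \left(3710 - \frac{186}{37}\right) \left(17 \cdot 10 + \frac{1}{3 + 128} \left(-17\right)\right) = \left(3710 - \frac{186}{37}\right) \left(170 + \frac{1}{131} \left(-17\right)\right) = \frac{137084 \left(170 - \frac{17}{131}\right)}{37} = \frac{137084}{37} \cdot \frac{22253}{131} = \frac{3050530252}{4847}$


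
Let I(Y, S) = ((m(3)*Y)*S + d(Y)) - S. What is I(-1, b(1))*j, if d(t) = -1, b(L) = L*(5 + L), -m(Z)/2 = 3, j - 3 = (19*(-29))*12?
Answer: -191661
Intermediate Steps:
j = -6609 (j = 3 + (19*(-29))*12 = 3 - 551*12 = 3 - 6612 = -6609)
m(Z) = -6 (m(Z) = -2*3 = -6)
I(Y, S) = -1 - S - 6*S*Y (I(Y, S) = ((-6*Y)*S - 1) - S = (-6*S*Y - 1) - S = (-1 - 6*S*Y) - S = -1 - S - 6*S*Y)
I(-1, b(1))*j = (-1 - (5 + 1) - 6*1*(5 + 1)*(-1))*(-6609) = (-1 - 6 - 6*1*6*(-1))*(-6609) = (-1 - 1*6 - 6*6*(-1))*(-6609) = (-1 - 6 + 36)*(-6609) = 29*(-6609) = -191661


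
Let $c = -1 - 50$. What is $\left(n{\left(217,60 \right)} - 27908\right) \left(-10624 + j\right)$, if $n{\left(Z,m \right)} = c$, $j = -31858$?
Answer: $1187754238$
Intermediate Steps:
$c = -51$
$n{\left(Z,m \right)} = -51$
$\left(n{\left(217,60 \right)} - 27908\right) \left(-10624 + j\right) = \left(-51 - 27908\right) \left(-10624 - 31858\right) = \left(-27959\right) \left(-42482\right) = 1187754238$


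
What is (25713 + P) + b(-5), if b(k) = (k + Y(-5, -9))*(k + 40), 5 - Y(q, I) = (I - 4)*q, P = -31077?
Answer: -7639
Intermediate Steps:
Y(q, I) = 5 - q*(-4 + I) (Y(q, I) = 5 - (I - 4)*q = 5 - (-4 + I)*q = 5 - q*(-4 + I))
b(k) = (-60 + k)*(40 + k) (b(k) = (k + (5 + 4*(-5) - 1*(-9)*(-5)))*(k + 40) = (k + (5 - 20 - 45))*(40 + k) = (k - 60)*(40 + k) = (-60 + k)*(40 + k))
(25713 + P) + b(-5) = (25713 - 31077) + (-2400 + (-5)² - 20*(-5)) = -5364 + (-2400 + 25 + 100) = -5364 - 2275 = -7639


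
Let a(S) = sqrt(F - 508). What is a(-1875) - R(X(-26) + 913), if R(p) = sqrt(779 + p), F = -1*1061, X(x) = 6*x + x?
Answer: -sqrt(1510) + I*sqrt(1569) ≈ -38.859 + 39.611*I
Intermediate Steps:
X(x) = 7*x
F = -1061
a(S) = I*sqrt(1569) (a(S) = sqrt(-1061 - 508) = sqrt(-1569) = I*sqrt(1569))
a(-1875) - R(X(-26) + 913) = I*sqrt(1569) - sqrt(779 + (7*(-26) + 913)) = I*sqrt(1569) - sqrt(779 + (-182 + 913)) = I*sqrt(1569) - sqrt(779 + 731) = I*sqrt(1569) - sqrt(1510) = -sqrt(1510) + I*sqrt(1569)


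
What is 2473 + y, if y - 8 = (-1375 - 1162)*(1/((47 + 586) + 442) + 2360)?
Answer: -149621034/25 ≈ -5.9848e+6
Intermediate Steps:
y = -149682859/25 (y = 8 + (-1375 - 1162)*(1/((47 + 586) + 442) + 2360) = 8 - 2537*(1/(633 + 442) + 2360) = 8 - 2537*(1/1075 + 2360) = 8 - 2537*2537001/1075 = 8 - 149683059/25 = -149682859/25 ≈ -5.9873e+6)
2473 + y = 2473 - 149682859/25 = -149621034/25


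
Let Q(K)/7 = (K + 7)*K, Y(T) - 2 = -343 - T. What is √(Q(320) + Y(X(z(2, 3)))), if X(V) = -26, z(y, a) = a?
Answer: √732165 ≈ 855.67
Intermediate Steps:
Y(T) = -341 - T (Y(T) = 2 + (-343 - T) = -341 - T)
Q(K) = 7*K*(7 + K) (Q(K) = 7*((K + 7)*K) = 7*((7 + K)*K) = 7*(K*(7 + K)) = 7*K*(7 + K))
√(Q(320) + Y(X(z(2, 3)))) = √(7*320*(7 + 320) + (-341 - 1*(-26))) = √(7*320*327 + (-341 + 26)) = √(732480 - 315) = √732165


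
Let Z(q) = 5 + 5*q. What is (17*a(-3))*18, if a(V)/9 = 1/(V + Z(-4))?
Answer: -153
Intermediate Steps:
a(V) = 9/(-15 + V) (a(V) = 9/(V + (5 + 5*(-4))) = 9/(V + (5 - 20)) = 9/(V - 15) = 9/(-15 + V))
(17*a(-3))*18 = (17*(9/(-15 - 3)))*18 = (17*(9/(-18)))*18 = (17*(9*(-1/18)))*18 = (17*(-½))*18 = -17/2*18 = -153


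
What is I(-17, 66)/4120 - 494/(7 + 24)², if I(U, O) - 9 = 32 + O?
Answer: -1932453/3959320 ≈ -0.48808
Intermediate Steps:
I(U, O) = 41 + O (I(U, O) = 9 + (32 + O) = 41 + O)
I(-17, 66)/4120 - 494/(7 + 24)² = (41 + 66)/4120 - 494/(7 + 24)² = 107*(1/4120) - 494/(31²) = 107/4120 - 494/961 = -1932453/3959320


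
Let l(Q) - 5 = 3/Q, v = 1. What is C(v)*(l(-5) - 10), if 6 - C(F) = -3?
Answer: -252/5 ≈ -50.400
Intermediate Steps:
C(F) = 9 (C(F) = 6 - 1*(-3) = 6 + 3 = 9)
l(Q) = 5 + 3/Q
C(v)*(l(-5) - 10) = 9*((5 + 3/(-5)) - 10) = 9*((5 + 3*(-⅕)) - 10) = 9*((5 - ⅗) - 10) = 9*(22/5 - 10) = 9*(-28/5) = -252/5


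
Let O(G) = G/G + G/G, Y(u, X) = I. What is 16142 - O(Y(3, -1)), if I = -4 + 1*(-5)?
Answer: 16140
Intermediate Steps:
I = -9 (I = -4 - 5 = -9)
Y(u, X) = -9
O(G) = 2 (O(G) = 1 + 1 = 2)
16142 - O(Y(3, -1)) = 16142 - 1*2 = 16142 - 2 = 16140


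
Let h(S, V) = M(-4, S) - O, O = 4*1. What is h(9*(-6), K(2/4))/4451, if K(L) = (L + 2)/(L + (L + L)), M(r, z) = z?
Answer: -58/4451 ≈ -0.013031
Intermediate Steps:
O = 4
K(L) = (2 + L)/(3*L) (K(L) = (2 + L)/(L + 2*L) = (2 + L)/((3*L)) = (2 + L)*(1/(3*L)) = (2 + L)/(3*L))
h(S, V) = -4 + S (h(S, V) = S - 1*4 = S - 4 = -4 + S)
h(9*(-6), K(2/4))/4451 = (-4 + 9*(-6))/4451 = (-4 - 54)*(1/4451) = -58*1/4451 = -58/4451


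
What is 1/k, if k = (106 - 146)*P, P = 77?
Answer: -1/3080 ≈ -0.00032468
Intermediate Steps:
k = -3080 (k = (106 - 146)*77 = -40*77 = -3080)
1/k = 1/(-3080) = -1/3080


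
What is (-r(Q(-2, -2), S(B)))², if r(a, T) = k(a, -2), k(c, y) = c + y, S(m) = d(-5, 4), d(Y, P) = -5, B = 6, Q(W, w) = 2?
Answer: 0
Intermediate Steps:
S(m) = -5
r(a, T) = -2 + a (r(a, T) = a - 2 = -2 + a)
(-r(Q(-2, -2), S(B)))² = (-(-2 + 2))² = (-1*0)² = 0² = 0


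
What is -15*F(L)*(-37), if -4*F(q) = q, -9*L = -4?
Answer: -185/3 ≈ -61.667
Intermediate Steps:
L = 4/9 (L = -⅑*(-4) = 4/9 ≈ 0.44444)
F(q) = -q/4
-15*F(L)*(-37) = -(-15)*4/(4*9)*(-37) = -15*(-⅑)*(-37) = (5/3)*(-37) = -185/3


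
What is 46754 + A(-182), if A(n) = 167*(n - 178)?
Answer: -13366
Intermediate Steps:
A(n) = -29726 + 167*n (A(n) = 167*(-178 + n) = -29726 + 167*n)
46754 + A(-182) = 46754 + (-29726 + 167*(-182)) = 46754 + (-29726 - 30394) = 46754 - 60120 = -13366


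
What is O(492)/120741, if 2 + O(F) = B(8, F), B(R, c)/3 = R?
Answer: 22/120741 ≈ 0.00018221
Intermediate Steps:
B(R, c) = 3*R
O(F) = 22 (O(F) = -2 + 3*8 = -2 + 24 = 22)
O(492)/120741 = 22/120741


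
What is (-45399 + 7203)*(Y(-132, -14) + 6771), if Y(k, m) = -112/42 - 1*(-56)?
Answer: -260662236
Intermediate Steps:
Y(k, m) = 160/3 (Y(k, m) = -112*1/42 + 56 = -8/3 + 56 = 160/3)
(-45399 + 7203)*(Y(-132, -14) + 6771) = (-45399 + 7203)*(160/3 + 6771) = -38196*20473/3 = -260662236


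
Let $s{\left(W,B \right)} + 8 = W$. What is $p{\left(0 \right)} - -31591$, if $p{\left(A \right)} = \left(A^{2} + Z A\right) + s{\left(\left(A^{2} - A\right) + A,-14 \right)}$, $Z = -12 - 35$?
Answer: $31583$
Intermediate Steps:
$s{\left(W,B \right)} = -8 + W$
$Z = -47$ ($Z = -12 - 35 = -47$)
$p{\left(A \right)} = -8 - 47 A + 2 A^{2}$ ($p{\left(A \right)} = \left(A^{2} - 47 A\right) + \left(-8 + \left(\left(A^{2} - A\right) + A\right)\right) = \left(A^{2} - 47 A\right) + \left(-8 + A^{2}\right) = -8 - 47 A + 2 A^{2}$)
$p{\left(0 \right)} - -31591 = \left(-8 - 0 + 2 \cdot 0^{2}\right) - -31591 = \left(-8 + 0 + 2 \cdot 0\right) + 31591 = \left(-8 + 0 + 0\right) + 31591 = -8 + 31591 = 31583$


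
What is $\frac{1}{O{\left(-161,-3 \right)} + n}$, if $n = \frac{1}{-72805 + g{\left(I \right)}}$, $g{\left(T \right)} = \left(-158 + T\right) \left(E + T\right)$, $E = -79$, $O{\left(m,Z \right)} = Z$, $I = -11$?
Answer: $- \frac{57595}{172786} \approx -0.33333$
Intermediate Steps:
$g{\left(T \right)} = \left(-158 + T\right) \left(-79 + T\right)$
$n = - \frac{1}{57595}$ ($n = \frac{1}{-72805 + \left(12482 + \left(-11\right)^{2} - -2607\right)} = \frac{1}{-72805 + \left(12482 + 121 + 2607\right)} = \frac{1}{-72805 + 15210} = \frac{1}{-57595} = - \frac{1}{57595} \approx -1.7363 \cdot 10^{-5}$)
$\frac{1}{O{\left(-161,-3 \right)} + n} = \frac{1}{-3 - \frac{1}{57595}} = \frac{1}{- \frac{172786}{57595}} = - \frac{57595}{172786}$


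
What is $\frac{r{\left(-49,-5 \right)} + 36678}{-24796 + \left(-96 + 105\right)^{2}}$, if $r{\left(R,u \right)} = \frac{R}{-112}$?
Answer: $- \frac{117371}{79088} \approx -1.4841$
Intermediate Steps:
$r{\left(R,u \right)} = - \frac{R}{112}$ ($r{\left(R,u \right)} = R \left(- \frac{1}{112}\right) = - \frac{R}{112}$)
$\frac{r{\left(-49,-5 \right)} + 36678}{-24796 + \left(-96 + 105\right)^{2}} = \frac{\left(- \frac{1}{112}\right) \left(-49\right) + 36678}{-24796 + \left(-96 + 105\right)^{2}} = \frac{\frac{7}{16} + 36678}{-24796 + 9^{2}} = \frac{586855}{16 \left(-24796 + 81\right)} = \frac{586855}{16 \left(-24715\right)} = \frac{586855}{16} \left(- \frac{1}{24715}\right) = - \frac{117371}{79088}$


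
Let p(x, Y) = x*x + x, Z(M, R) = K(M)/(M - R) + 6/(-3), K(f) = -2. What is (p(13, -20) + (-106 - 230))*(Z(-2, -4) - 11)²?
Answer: -30184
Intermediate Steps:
Z(M, R) = -2 - 2/(M - R) (Z(M, R) = -2/(M - R) + 6/(-3) = -2/(M - R) + 6*(-⅓) = -2/(M - R) - 2 = -2 - 2/(M - R))
p(x, Y) = x + x² (p(x, Y) = x² + x = x + x²)
(p(13, -20) + (-106 - 230))*(Z(-2, -4) - 11)² = (13*(1 + 13) + (-106 - 230))*(2*(-1 - 4 - 1*(-2))/(-2 - 1*(-4)) - 11)² = (13*14 - 336)*(2*(-1 - 4 + 2)/(-2 + 4) - 11)² = (182 - 336)*(2*(-3)/2 - 11)² = -154*(2*(½)*(-3) - 11)² = -154*(-3 - 11)² = -154*(-14)² = -154*196 = -30184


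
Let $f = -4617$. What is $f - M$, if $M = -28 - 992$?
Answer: $-3597$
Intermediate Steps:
$M = -1020$ ($M = -28 - 992 = -1020$)
$f - M = -4617 - -1020 = -4617 + 1020 = -3597$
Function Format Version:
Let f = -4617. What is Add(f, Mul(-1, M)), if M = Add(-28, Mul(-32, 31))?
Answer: -3597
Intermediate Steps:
M = -1020 (M = Add(-28, -992) = -1020)
Add(f, Mul(-1, M)) = Add(-4617, Mul(-1, -1020)) = Add(-4617, 1020) = -3597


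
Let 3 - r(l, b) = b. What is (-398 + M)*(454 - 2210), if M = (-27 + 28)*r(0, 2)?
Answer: 697132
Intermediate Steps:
r(l, b) = 3 - b
M = 1 (M = (-27 + 28)*(3 - 1*2) = 1*(3 - 2) = 1*1 = 1)
(-398 + M)*(454 - 2210) = (-398 + 1)*(454 - 2210) = -397*(-1756) = 697132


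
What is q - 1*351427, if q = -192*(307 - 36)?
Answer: -403459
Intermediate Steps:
q = -52032 (q = -192*271 = -52032)
q - 1*351427 = -52032 - 1*351427 = -52032 - 351427 = -403459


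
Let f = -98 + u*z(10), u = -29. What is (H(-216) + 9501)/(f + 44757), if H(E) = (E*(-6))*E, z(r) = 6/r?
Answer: -1352175/223208 ≈ -6.0579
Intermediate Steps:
H(E) = -6*E² (H(E) = (-6*E)*E = -6*E²)
f = -577/5 (f = -98 - 174/10 = -98 - 29*⅗ = -98 - 87/5 = -577/5 ≈ -115.40)
(H(-216) + 9501)/(f + 44757) = (-6*(-216)² + 9501)/(-577/5 + 44757) = (-6*46656 + 9501)/(223208/5) = (-279936 + 9501)*(5/223208) = -270435*5/223208 = -1352175/223208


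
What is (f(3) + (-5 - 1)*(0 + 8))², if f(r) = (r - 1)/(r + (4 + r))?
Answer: 57121/25 ≈ 2284.8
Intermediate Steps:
f(r) = (-1 + r)/(4 + 2*r)
(f(3) + (-5 - 1)*(0 + 8))² = ((-1 + 3)/(2*(2 + 3)) + (-5 - 1)*(0 + 8))² = ((½)*2/5 - 6*8)² = ((½)*(⅕)*2 - 48)² = (⅕ - 48)² = (-239/5)² = 57121/25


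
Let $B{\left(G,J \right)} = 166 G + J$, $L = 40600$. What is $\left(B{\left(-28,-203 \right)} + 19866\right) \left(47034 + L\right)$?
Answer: $1315824510$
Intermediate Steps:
$B{\left(G,J \right)} = J + 166 G$
$\left(B{\left(-28,-203 \right)} + 19866\right) \left(47034 + L\right) = \left(\left(-203 + 166 \left(-28\right)\right) + 19866\right) \left(47034 + 40600\right) = \left(\left(-203 - 4648\right) + 19866\right) 87634 = \left(-4851 + 19866\right) 87634 = 15015 \cdot 87634 = 1315824510$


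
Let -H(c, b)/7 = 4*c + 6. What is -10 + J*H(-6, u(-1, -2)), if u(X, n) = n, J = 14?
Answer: 1754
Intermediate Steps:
H(c, b) = -42 - 28*c (H(c, b) = -7*(4*c + 6) = -7*(6 + 4*c) = -42 - 28*c)
-10 + J*H(-6, u(-1, -2)) = -10 + 14*(-42 - 28*(-6)) = -10 + 14*(-42 + 168) = -10 + 14*126 = -10 + 1764 = 1754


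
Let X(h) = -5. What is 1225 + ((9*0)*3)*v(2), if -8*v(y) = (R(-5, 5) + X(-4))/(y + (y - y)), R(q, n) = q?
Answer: 1225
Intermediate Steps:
v(y) = 5/(4*y) (v(y) = -(-5 - 5)/(8*(y + (y - y))) = -(-5)/(4*(y + 0)) = -(-5)/(4*y) = 5/(4*y))
1225 + ((9*0)*3)*v(2) = 1225 + ((9*0)*3)*((5/4)/2) = 1225 + (0*3)*((5/4)*(1/2)) = 1225 + 0*(5/8) = 1225 + 0 = 1225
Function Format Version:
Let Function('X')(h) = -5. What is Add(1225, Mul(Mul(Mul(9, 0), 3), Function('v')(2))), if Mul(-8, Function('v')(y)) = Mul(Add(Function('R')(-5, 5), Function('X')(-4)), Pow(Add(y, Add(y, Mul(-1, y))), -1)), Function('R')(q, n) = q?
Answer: 1225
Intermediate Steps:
Function('v')(y) = Mul(Rational(5, 4), Pow(y, -1)) (Function('v')(y) = Mul(Rational(-1, 8), Mul(Add(-5, -5), Pow(Add(y, Add(y, Mul(-1, y))), -1))) = Mul(Rational(-1, 8), Mul(-10, Pow(Add(y, 0), -1))) = Mul(Rational(-1, 8), Mul(-10, Pow(y, -1))) = Mul(Rational(5, 4), Pow(y, -1)))
Add(1225, Mul(Mul(Mul(9, 0), 3), Function('v')(2))) = Add(1225, Mul(Mul(Mul(9, 0), 3), Mul(Rational(5, 4), Pow(2, -1)))) = Add(1225, Mul(Mul(0, 3), Mul(Rational(5, 4), Rational(1, 2)))) = Add(1225, Mul(0, Rational(5, 8))) = Add(1225, 0) = 1225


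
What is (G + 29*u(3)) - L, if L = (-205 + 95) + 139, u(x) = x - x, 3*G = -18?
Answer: -35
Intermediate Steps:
G = -6 (G = (⅓)*(-18) = -6)
u(x) = 0
L = 29 (L = -110 + 139 = 29)
(G + 29*u(3)) - L = (-6 + 29*0) - 1*29 = (-6 + 0) - 29 = -6 - 29 = -35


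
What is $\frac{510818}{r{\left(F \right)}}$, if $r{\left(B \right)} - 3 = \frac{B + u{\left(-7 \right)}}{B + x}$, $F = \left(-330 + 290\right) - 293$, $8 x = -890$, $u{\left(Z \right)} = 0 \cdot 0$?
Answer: $\frac{907723586}{6663} \approx 1.3623 \cdot 10^{5}$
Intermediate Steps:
$u{\left(Z \right)} = 0$
$x = - \frac{445}{4}$ ($x = \frac{1}{8} \left(-890\right) = - \frac{445}{4} \approx -111.25$)
$F = -333$ ($F = -40 - 293 = -333$)
$r{\left(B \right)} = 3 + \frac{B}{- \frac{445}{4} + B}$ ($r{\left(B \right)} = 3 + \frac{B + 0}{B - \frac{445}{4}} = 3 + \frac{B}{- \frac{445}{4} + B}$)
$\frac{510818}{r{\left(F \right)}} = \frac{510818}{\frac{1}{-445 + 4 \left(-333\right)} \left(-1335 + 16 \left(-333\right)\right)} = \frac{510818}{\frac{1}{-445 - 1332} \left(-1335 - 5328\right)} = \frac{510818}{\frac{1}{-1777} \left(-6663\right)} = \frac{510818}{\left(- \frac{1}{1777}\right) \left(-6663\right)} = \frac{510818}{\frac{6663}{1777}} = 510818 \cdot \frac{1777}{6663} = \frac{907723586}{6663}$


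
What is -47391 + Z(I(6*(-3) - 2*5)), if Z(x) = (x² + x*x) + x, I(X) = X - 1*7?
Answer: -44976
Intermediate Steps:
I(X) = -7 + X (I(X) = X - 7 = -7 + X)
Z(x) = x + 2*x² (Z(x) = (x² + x²) + x = 2*x² + x = x + 2*x²)
-47391 + Z(I(6*(-3) - 2*5)) = -47391 + (-7 + (6*(-3) - 2*5))*(1 + 2*(-7 + (6*(-3) - 2*5))) = -47391 + (-7 + (-18 - 10))*(1 + 2*(-7 + (-18 - 10))) = -47391 + (-7 - 28)*(1 + 2*(-7 - 28)) = -47391 - 35*(1 + 2*(-35)) = -47391 - 35*(1 - 70) = -47391 - 35*(-69) = -47391 + 2415 = -44976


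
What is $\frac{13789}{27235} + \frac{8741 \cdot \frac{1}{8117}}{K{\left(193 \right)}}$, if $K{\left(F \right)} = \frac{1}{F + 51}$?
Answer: $\frac{58198842253}{221066495} \approx 263.26$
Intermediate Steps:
$K{\left(F \right)} = \frac{1}{51 + F}$
$\frac{13789}{27235} + \frac{8741 \cdot \frac{1}{8117}}{K{\left(193 \right)}} = \frac{13789}{27235} + \frac{8741 \cdot \frac{1}{8117}}{\frac{1}{51 + 193}} = 13789 \cdot \frac{1}{27235} + \frac{8741 \cdot \frac{1}{8117}}{\frac{1}{244}} = \frac{13789}{27235} + \frac{8741 \frac{1}{\frac{1}{244}}}{8117} = \frac{13789}{27235} + \frac{8741}{8117} \cdot 244 = \frac{13789}{27235} + \frac{2132804}{8117} = \frac{58198842253}{221066495}$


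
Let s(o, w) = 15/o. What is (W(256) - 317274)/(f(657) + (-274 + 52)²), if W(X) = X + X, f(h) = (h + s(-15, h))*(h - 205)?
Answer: -158381/172898 ≈ -0.91604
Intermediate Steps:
f(h) = (-1 + h)*(-205 + h) (f(h) = (h + 15/(-15))*(h - 205) = (h + 15*(-1/15))*(-205 + h) = (h - 1)*(-205 + h) = (-1 + h)*(-205 + h))
W(X) = 2*X
(W(256) - 317274)/(f(657) + (-274 + 52)²) = (2*256 - 317274)/((205 + 657² - 206*657) + (-274 + 52)²) = (512 - 317274)/((205 + 431649 - 135342) + (-222)²) = -316762/(296512 + 49284) = -316762/345796 = -316762*1/345796 = -158381/172898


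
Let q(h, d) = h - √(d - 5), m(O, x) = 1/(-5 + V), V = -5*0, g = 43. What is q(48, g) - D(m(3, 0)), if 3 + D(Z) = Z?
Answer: 256/5 - √38 ≈ 45.036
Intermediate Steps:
V = 0
m(O, x) = -⅕ (m(O, x) = 1/(-5 + 0) = 1/(-5) = -⅕)
D(Z) = -3 + Z
q(h, d) = h - √(-5 + d)
q(48, g) - D(m(3, 0)) = (48 - √(-5 + 43)) - (-3 - ⅕) = (48 - √38) - 1*(-16/5) = (48 - √38) + 16/5 = 256/5 - √38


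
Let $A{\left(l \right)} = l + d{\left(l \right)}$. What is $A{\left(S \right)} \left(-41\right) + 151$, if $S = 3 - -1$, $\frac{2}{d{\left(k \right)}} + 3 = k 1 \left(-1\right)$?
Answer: $- \frac{9}{7} \approx -1.2857$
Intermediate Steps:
$d{\left(k \right)} = \frac{2}{-3 - k}$ ($d{\left(k \right)} = \frac{2}{-3 + k 1 \left(-1\right)} = \frac{2}{-3 + k \left(-1\right)} = \frac{2}{-3 - k}$)
$S = 4$ ($S = 3 + 1 = 4$)
$A{\left(l \right)} = l - \frac{2}{3 + l}$
$A{\left(S \right)} \left(-41\right) + 151 = \frac{-2 + 4 \left(3 + 4\right)}{3 + 4} \left(-41\right) + 151 = \frac{-2 + 4 \cdot 7}{7} \left(-41\right) + 151 = \frac{-2 + 28}{7} \left(-41\right) + 151 = \frac{1}{7} \cdot 26 \left(-41\right) + 151 = \frac{26}{7} \left(-41\right) + 151 = - \frac{1066}{7} + 151 = - \frac{9}{7}$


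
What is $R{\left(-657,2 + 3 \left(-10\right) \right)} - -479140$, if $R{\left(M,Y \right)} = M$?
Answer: $478483$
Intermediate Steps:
$R{\left(-657,2 + 3 \left(-10\right) \right)} - -479140 = -657 - -479140 = -657 + 479140 = 478483$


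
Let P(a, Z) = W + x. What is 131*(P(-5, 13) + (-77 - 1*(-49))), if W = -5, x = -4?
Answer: -4847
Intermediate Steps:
P(a, Z) = -9 (P(a, Z) = -5 - 4 = -9)
131*(P(-5, 13) + (-77 - 1*(-49))) = 131*(-9 + (-77 - 1*(-49))) = 131*(-9 + (-77 + 49)) = 131*(-9 - 28) = 131*(-37) = -4847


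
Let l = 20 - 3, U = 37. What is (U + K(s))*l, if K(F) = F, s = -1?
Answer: 612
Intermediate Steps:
l = 17
(U + K(s))*l = (37 - 1)*17 = 36*17 = 612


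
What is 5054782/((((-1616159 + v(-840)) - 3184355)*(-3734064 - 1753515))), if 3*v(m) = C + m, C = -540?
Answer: 2527391/13172862050973 ≈ 1.9186e-7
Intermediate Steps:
v(m) = -180 + m/3 (v(m) = (-540 + m)/3 = -180 + m/3)
5054782/((((-1616159 + v(-840)) - 3184355)*(-3734064 - 1753515))) = 5054782/((((-1616159 + (-180 + (⅓)*(-840))) - 3184355)*(-3734064 - 1753515))) = 5054782/((((-1616159 + (-180 - 280)) - 3184355)*(-5487579))) = 5054782/((((-1616159 - 460) - 3184355)*(-5487579))) = 5054782/(((-1616619 - 3184355)*(-5487579))) = 5054782/((-4800974*(-5487579))) = 5054782/26345724101946 = 5054782*(1/26345724101946) = 2527391/13172862050973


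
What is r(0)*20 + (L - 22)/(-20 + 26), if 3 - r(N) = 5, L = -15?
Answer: -277/6 ≈ -46.167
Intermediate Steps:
r(N) = -2 (r(N) = 3 - 1*5 = 3 - 5 = -2)
r(0)*20 + (L - 22)/(-20 + 26) = -2*20 + (-15 - 22)/(-20 + 26) = -40 - 37/6 = -277/6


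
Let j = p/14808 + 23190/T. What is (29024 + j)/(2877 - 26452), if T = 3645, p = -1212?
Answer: -8705077909/7069246650 ≈ -1.2314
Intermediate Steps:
j = 1883221/299862 (j = -1212/14808 + 23190/3645 = -1212*1/14808 + 23190*(1/3645) = -101/1234 + 1546/243 = 1883221/299862 ≈ 6.2803)
(29024 + j)/(2877 - 26452) = (29024 + 1883221/299862)/(2877 - 26452) = (8705077909/299862)/(-23575) = (8705077909/299862)*(-1/23575) = -8705077909/7069246650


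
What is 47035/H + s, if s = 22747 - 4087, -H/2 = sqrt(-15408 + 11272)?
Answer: 18660 + 47035*I*sqrt(1034)/4136 ≈ 18660.0 + 365.68*I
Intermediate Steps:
H = -4*I*sqrt(1034) (H = -2*sqrt(-15408 + 11272) = -4*I*sqrt(1034) ≈ -128.62*I)
s = 18660
47035/H + s = 47035/((-4*I*sqrt(1034))) + 18660 = 47035*(I*sqrt(1034)/4136) + 18660 = 47035*I*sqrt(1034)/4136 + 18660 = 18660 + 47035*I*sqrt(1034)/4136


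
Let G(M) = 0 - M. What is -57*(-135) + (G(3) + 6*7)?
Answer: 7734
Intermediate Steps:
G(M) = -M
-57*(-135) + (G(3) + 6*7) = -57*(-135) + (-1*3 + 6*7) = 7695 + (-3 + 42) = 7695 + 39 = 7734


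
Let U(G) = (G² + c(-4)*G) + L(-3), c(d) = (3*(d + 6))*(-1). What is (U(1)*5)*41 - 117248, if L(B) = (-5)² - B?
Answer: -112533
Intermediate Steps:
L(B) = 25 - B
c(d) = -18 - 3*d (c(d) = (3*(6 + d))*(-1) = (18 + 3*d)*(-1) = -18 - 3*d)
U(G) = 28 + G² - 6*G (U(G) = (G² + (-18 - 3*(-4))*G) + (25 - 1*(-3)) = (G² + (-18 + 12)*G) + (25 + 3) = (G² - 6*G) + 28 = 28 + G² - 6*G)
(U(1)*5)*41 - 117248 = ((28 + 1² - 6*1)*5)*41 - 117248 = ((28 + 1 - 6)*5)*41 - 117248 = (23*5)*41 - 117248 = 115*41 - 117248 = 4715 - 117248 = -112533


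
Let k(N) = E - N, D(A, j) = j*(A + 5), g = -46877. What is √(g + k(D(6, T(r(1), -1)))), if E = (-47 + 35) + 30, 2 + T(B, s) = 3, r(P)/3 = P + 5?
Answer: I*√46870 ≈ 216.49*I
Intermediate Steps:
r(P) = 15 + 3*P (r(P) = 3*(P + 5) = 3*(5 + P) = 15 + 3*P)
T(B, s) = 1 (T(B, s) = -2 + 3 = 1)
E = 18 (E = -12 + 30 = 18)
D(A, j) = j*(5 + A)
k(N) = 18 - N
√(g + k(D(6, T(r(1), -1)))) = √(-46877 + (18 - (5 + 6))) = √(-46877 + (18 - 11)) = √(-46877 + 7) = √(-46870) = I*√46870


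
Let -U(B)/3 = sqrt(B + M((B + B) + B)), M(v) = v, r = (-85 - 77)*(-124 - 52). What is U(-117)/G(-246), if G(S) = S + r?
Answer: -3*I*sqrt(13)/4711 ≈ -0.002296*I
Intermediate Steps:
r = 28512 (r = -162*(-176) = 28512)
G(S) = 28512 + S (G(S) = S + 28512 = 28512 + S)
U(B) = -6*sqrt(B) (U(B) = -3*sqrt(B + ((B + B) + B)) = -3*sqrt(B + (2*B + B)) = -3*sqrt(B + 3*B) = -3*2*sqrt(B) = -6*sqrt(B))
U(-117)/G(-246) = (-18*I*sqrt(13))/(28512 - 246) = -18*I*sqrt(13)/28266 = -18*I*sqrt(13)*(1/28266) = -3*I*sqrt(13)/4711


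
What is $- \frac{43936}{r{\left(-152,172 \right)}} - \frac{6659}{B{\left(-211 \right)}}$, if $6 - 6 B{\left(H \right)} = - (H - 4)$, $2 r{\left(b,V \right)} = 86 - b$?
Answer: $- \frac{4428098}{24871} \approx -178.04$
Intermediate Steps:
$r{\left(b,V \right)} = 43 - \frac{b}{2}$ ($r{\left(b,V \right)} = \frac{86 - b}{2} = 43 - \frac{b}{2}$)
$B{\left(H \right)} = \frac{1}{3} + \frac{H}{6}$ ($B{\left(H \right)} = 1 - \frac{\left(-1\right) \left(H - 4\right)}{6} = 1 - \frac{\left(-1\right) \left(-4 + H\right)}{6} = 1 - \frac{4 - H}{6} = 1 + \left(- \frac{2}{3} + \frac{H}{6}\right) = \frac{1}{3} + \frac{H}{6}$)
$- \frac{43936}{r{\left(-152,172 \right)}} - \frac{6659}{B{\left(-211 \right)}} = - \frac{43936}{43 - -76} - \frac{6659}{\frac{1}{3} + \frac{1}{6} \left(-211\right)} = - \frac{43936}{43 + 76} - \frac{6659}{\frac{1}{3} - \frac{211}{6}} = - \frac{43936}{119} - \frac{6659}{- \frac{209}{6}} = \left(-43936\right) \frac{1}{119} - - \frac{39954}{209} = - \frac{43936}{119} + \frac{39954}{209} = - \frac{4428098}{24871}$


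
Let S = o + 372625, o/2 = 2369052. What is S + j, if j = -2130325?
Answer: 2980404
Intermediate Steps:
o = 4738104 (o = 2*2369052 = 4738104)
S = 5110729 (S = 4738104 + 372625 = 5110729)
S + j = 5110729 - 2130325 = 2980404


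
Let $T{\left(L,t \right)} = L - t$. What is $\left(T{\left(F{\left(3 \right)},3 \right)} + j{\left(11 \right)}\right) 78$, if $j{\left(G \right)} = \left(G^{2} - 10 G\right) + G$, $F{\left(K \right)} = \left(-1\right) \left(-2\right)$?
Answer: $1638$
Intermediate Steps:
$F{\left(K \right)} = 2$
$j{\left(G \right)} = G^{2} - 9 G$
$\left(T{\left(F{\left(3 \right)},3 \right)} + j{\left(11 \right)}\right) 78 = \left(\left(2 - 3\right) + 11 \left(-9 + 11\right)\right) 78 = \left(\left(2 - 3\right) + 11 \cdot 2\right) 78 = \left(-1 + 22\right) 78 = 21 \cdot 78 = 1638$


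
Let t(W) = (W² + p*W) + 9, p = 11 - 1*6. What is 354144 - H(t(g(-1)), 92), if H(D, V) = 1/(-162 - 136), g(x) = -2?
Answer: 105534913/298 ≈ 3.5414e+5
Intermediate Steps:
p = 5 (p = 11 - 6 = 5)
t(W) = 9 + W² + 5*W (t(W) = (W² + 5*W) + 9 = 9 + W² + 5*W)
H(D, V) = -1/298 (H(D, V) = 1/(-298) = -1/298)
354144 - H(t(g(-1)), 92) = 354144 - 1*(-1/298) = 354144 + 1/298 = 105534913/298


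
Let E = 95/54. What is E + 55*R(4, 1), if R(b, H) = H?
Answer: 3065/54 ≈ 56.759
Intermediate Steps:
E = 95/54 (E = 95*(1/54) = 95/54 ≈ 1.7593)
E + 55*R(4, 1) = 95/54 + 55*1 = 95/54 + 55 = 3065/54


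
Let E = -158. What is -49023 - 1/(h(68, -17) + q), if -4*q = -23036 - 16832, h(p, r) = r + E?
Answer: -480033217/9792 ≈ -49023.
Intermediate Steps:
h(p, r) = -158 + r (h(p, r) = r - 158 = -158 + r)
q = 9967 (q = -(-23036 - 16832)/4 = -1/4*(-39868) = 9967)
-49023 - 1/(h(68, -17) + q) = -49023 - 1/((-158 - 17) + 9967) = -49023 - 1/(-175 + 9967) = -49023 - 1/9792 = -480033217/9792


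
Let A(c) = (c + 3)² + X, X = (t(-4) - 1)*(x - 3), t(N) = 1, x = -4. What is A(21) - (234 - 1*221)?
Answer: 563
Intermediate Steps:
X = 0 (X = (1 - 1)*(-4 - 3) = 0*(-7) = 0)
A(c) = (3 + c)² (A(c) = (c + 3)² + 0 = (3 + c)² + 0 = (3 + c)²)
A(21) - (234 - 1*221) = (3 + 21)² - (234 - 1*221) = 24² - (234 - 221) = 576 - 1*13 = 576 - 13 = 563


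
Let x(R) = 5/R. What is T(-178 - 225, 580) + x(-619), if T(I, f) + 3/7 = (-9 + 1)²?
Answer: 275420/4333 ≈ 63.563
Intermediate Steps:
T(I, f) = 445/7 (T(I, f) = -3/7 + (-9 + 1)² = -3/7 + (-8)² = -3/7 + 64 = 445/7)
T(-178 - 225, 580) + x(-619) = 445/7 + 5/(-619) = 445/7 + 5*(-1/619) = 445/7 - 5/619 = 275420/4333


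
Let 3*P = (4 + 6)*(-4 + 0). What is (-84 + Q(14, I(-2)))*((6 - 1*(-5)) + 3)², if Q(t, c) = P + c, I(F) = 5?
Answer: -54292/3 ≈ -18097.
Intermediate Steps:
P = -40/3 (P = ((4 + 6)*(-4 + 0))/3 = (10*(-4))/3 = (⅓)*(-40) = -40/3 ≈ -13.333)
Q(t, c) = -40/3 + c
(-84 + Q(14, I(-2)))*((6 - 1*(-5)) + 3)² = (-84 + (-40/3 + 5))*((6 - 1*(-5)) + 3)² = (-84 - 25/3)*((6 + 5) + 3)² = -277*(11 + 3)²/3 = -277/3*14² = -277/3*196 = -54292/3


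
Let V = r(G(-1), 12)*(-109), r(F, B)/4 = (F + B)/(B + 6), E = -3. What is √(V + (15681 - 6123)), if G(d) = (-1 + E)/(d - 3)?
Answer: 2*√20797/3 ≈ 96.141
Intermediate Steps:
G(d) = -4/(-3 + d) (G(d) = (-1 - 3)/(d - 3) = -4/(-3 + d))
r(F, B) = 4*(B + F)/(6 + B) (r(F, B) = 4*((F + B)/(B + 6)) = 4*((B + F)/(6 + B)) = 4*(B + F)/(6 + B))
V = -2834/9 (V = (4*(12 - 4/(-3 - 1))/(6 + 12))*(-109) = (4*(12 - 4/(-4))/18)*(-109) = (4*(1/18)*(12 - 4*(-¼)))*(-109) = (4*(1/18)*(12 + 1))*(-109) = (4*(1/18)*13)*(-109) = (26/9)*(-109) = -2834/9 ≈ -314.89)
√(V + (15681 - 6123)) = √(-2834/9 + (15681 - 6123)) = √(-2834/9 + 9558) = √(83188/9) = 2*√20797/3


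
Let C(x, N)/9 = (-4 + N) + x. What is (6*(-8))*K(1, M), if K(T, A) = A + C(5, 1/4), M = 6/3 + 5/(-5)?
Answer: -588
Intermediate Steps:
C(x, N) = -36 + 9*N + 9*x (C(x, N) = 9*((-4 + N) + x) = 9*(-4 + N + x) = -36 + 9*N + 9*x)
M = 1 (M = 6*(⅓) + 5*(-⅕) = 2 - 1 = 1)
K(T, A) = 45/4 + A (K(T, A) = A + (-36 + 9/4 + 9*5) = A + (-36 + 9*(¼) + 45) = A + (-36 + 9/4 + 45) = A + 45/4 = 45/4 + A)
(6*(-8))*K(1, M) = (6*(-8))*(45/4 + 1) = -48*49/4 = -588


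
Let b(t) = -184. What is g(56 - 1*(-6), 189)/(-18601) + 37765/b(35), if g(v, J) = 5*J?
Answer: -702640645/3422584 ≈ -205.30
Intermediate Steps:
g(56 - 1*(-6), 189)/(-18601) + 37765/b(35) = (5*189)/(-18601) + 37765/(-184) = 945*(-1/18601) + 37765*(-1/184) = -945/18601 - 37765/184 = -702640645/3422584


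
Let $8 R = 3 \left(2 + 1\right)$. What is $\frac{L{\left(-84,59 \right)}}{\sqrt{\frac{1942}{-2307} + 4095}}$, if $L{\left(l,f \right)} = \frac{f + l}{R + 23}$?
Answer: $- \frac{200 \sqrt{21790129461}}{1822928039} \approx -0.016195$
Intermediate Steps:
$R = \frac{9}{8}$ ($R = \frac{3 \left(2 + 1\right)}{8} = \frac{3 \cdot 3}{8} = \frac{1}{8} \cdot 9 = \frac{9}{8} \approx 1.125$)
$L{\left(l,f \right)} = \frac{8 f}{193} + \frac{8 l}{193}$ ($L{\left(l,f \right)} = \frac{f + l}{\frac{9}{8} + 23} = \frac{f + l}{\frac{193}{8}} = \left(f + l\right) \frac{8}{193} = \frac{8 f}{193} + \frac{8 l}{193}$)
$\frac{L{\left(-84,59 \right)}}{\sqrt{\frac{1942}{-2307} + 4095}} = \frac{\frac{8}{193} \cdot 59 + \frac{8}{193} \left(-84\right)}{\sqrt{\frac{1942}{-2307} + 4095}} = \frac{\frac{472}{193} - \frac{672}{193}}{\sqrt{1942 \left(- \frac{1}{2307}\right) + 4095}} = - \frac{200}{193 \sqrt{- \frac{1942}{2307} + 4095}} = - \frac{200}{193 \sqrt{\frac{9445223}{2307}}} = - \frac{200}{193 \frac{\sqrt{21790129461}}{2307}} = - \frac{200 \frac{\sqrt{21790129461}}{9445223}}{193} = - \frac{200 \sqrt{21790129461}}{1822928039}$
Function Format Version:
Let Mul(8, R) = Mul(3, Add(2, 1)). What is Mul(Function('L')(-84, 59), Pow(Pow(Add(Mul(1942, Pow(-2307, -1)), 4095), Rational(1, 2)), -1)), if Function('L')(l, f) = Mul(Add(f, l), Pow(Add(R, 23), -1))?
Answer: Mul(Rational(-200, 1822928039), Pow(21790129461, Rational(1, 2))) ≈ -0.016195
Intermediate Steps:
R = Rational(9, 8) (R = Mul(Rational(1, 8), Mul(3, Add(2, 1))) = Mul(Rational(1, 8), Mul(3, 3)) = Mul(Rational(1, 8), 9) = Rational(9, 8) ≈ 1.1250)
Function('L')(l, f) = Add(Mul(Rational(8, 193), f), Mul(Rational(8, 193), l)) (Function('L')(l, f) = Mul(Add(f, l), Pow(Add(Rational(9, 8), 23), -1)) = Mul(Add(f, l), Pow(Rational(193, 8), -1)) = Mul(Add(f, l), Rational(8, 193)) = Add(Mul(Rational(8, 193), f), Mul(Rational(8, 193), l)))
Mul(Function('L')(-84, 59), Pow(Pow(Add(Mul(1942, Pow(-2307, -1)), 4095), Rational(1, 2)), -1)) = Mul(Add(Mul(Rational(8, 193), 59), Mul(Rational(8, 193), -84)), Pow(Pow(Add(Mul(1942, Pow(-2307, -1)), 4095), Rational(1, 2)), -1)) = Mul(Add(Rational(472, 193), Rational(-672, 193)), Pow(Pow(Add(Mul(1942, Rational(-1, 2307)), 4095), Rational(1, 2)), -1)) = Mul(Rational(-200, 193), Pow(Pow(Add(Rational(-1942, 2307), 4095), Rational(1, 2)), -1)) = Mul(Rational(-200, 193), Pow(Pow(Rational(9445223, 2307), Rational(1, 2)), -1)) = Mul(Rational(-200, 193), Pow(Mul(Rational(1, 2307), Pow(21790129461, Rational(1, 2))), -1)) = Mul(Rational(-200, 193), Mul(Rational(1, 9445223), Pow(21790129461, Rational(1, 2)))) = Mul(Rational(-200, 1822928039), Pow(21790129461, Rational(1, 2)))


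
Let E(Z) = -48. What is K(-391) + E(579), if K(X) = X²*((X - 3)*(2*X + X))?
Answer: 70655788674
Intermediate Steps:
K(X) = 3*X³*(-3 + X) (K(X) = X²*((-3 + X)*(3*X)) = X²*(3*X*(-3 + X)) = 3*X³*(-3 + X))
K(-391) + E(579) = 3*(-391)³*(-3 - 391) - 48 = 3*(-59776471)*(-394) - 48 = 70655788722 - 48 = 70655788674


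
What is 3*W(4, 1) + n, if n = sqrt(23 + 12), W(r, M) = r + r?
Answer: 24 + sqrt(35) ≈ 29.916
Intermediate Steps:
W(r, M) = 2*r
n = sqrt(35) ≈ 5.9161
3*W(4, 1) + n = 3*(2*4) + sqrt(35) = 3*8 + sqrt(35) = 24 + sqrt(35)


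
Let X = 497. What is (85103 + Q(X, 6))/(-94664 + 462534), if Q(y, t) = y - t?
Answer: 42797/183935 ≈ 0.23267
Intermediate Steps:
(85103 + Q(X, 6))/(-94664 + 462534) = (85103 + (497 - 1*6))/(-94664 + 462534) = (85103 + (497 - 6))/367870 = (85103 + 491)*(1/367870) = 85594*(1/367870) = 42797/183935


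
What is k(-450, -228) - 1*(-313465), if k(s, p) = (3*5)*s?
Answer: 306715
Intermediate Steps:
k(s, p) = 15*s
k(-450, -228) - 1*(-313465) = 15*(-450) - 1*(-313465) = -6750 + 313465 = 306715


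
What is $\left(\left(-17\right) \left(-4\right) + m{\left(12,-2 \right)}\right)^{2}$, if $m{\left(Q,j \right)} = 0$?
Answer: $4624$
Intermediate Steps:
$\left(\left(-17\right) \left(-4\right) + m{\left(12,-2 \right)}\right)^{2} = \left(\left(-17\right) \left(-4\right) + 0\right)^{2} = \left(68 + 0\right)^{2} = 68^{2} = 4624$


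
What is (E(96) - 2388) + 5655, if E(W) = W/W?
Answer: 3268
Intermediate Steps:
E(W) = 1
(E(96) - 2388) + 5655 = (1 - 2388) + 5655 = -2387 + 5655 = 3268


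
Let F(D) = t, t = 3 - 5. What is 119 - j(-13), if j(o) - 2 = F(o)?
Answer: 119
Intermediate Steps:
t = -2
F(D) = -2
j(o) = 0 (j(o) = 2 - 2 = 0)
119 - j(-13) = 119 - 1*0 = 119 + 0 = 119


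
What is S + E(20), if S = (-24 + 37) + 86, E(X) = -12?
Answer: 87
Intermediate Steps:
S = 99 (S = 13 + 86 = 99)
S + E(20) = 99 - 12 = 87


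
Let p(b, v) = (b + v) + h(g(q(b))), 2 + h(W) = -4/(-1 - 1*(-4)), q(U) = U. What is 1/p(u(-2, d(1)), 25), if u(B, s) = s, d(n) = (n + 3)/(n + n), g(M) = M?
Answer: 3/71 ≈ 0.042253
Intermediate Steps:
h(W) = -10/3 (h(W) = -2 - 4/(-1 - 1*(-4)) = -2 - 4/(-1 + 4) = -2 - 4/3 = -10/3)
d(n) = (3 + n)/(2*n) (d(n) = (3 + n)/((2*n)) = (3 + n)*(1/(2*n)) = (3 + n)/(2*n))
p(b, v) = -10/3 + b + v (p(b, v) = (b + v) - 10/3 = -10/3 + b + v)
1/p(u(-2, d(1)), 25) = 1/(-10/3 + (½)*(3 + 1)/1 + 25) = 1/(-10/3 + (½)*1*4 + 25) = 1/(-10/3 + 2 + 25) = 1/(71/3) = 3/71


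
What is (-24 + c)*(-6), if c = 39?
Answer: -90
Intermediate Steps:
(-24 + c)*(-6) = (-24 + 39)*(-6) = 15*(-6) = -90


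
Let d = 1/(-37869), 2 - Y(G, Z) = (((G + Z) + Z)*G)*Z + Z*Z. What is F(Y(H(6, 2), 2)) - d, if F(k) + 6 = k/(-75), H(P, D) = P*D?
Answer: -807847/946725 ≈ -0.85331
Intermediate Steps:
H(P, D) = D*P
Y(G, Z) = 2 - Z**2 - G*Z*(G + 2*Z) (Y(G, Z) = 2 - ((((G + Z) + Z)*G)*Z + Z*Z) = 2 - (((G + 2*Z)*G)*Z + Z**2) = 2 - ((G*(G + 2*Z))*Z + Z**2) = 2 - (G*Z*(G + 2*Z) + Z**2) = 2 - (Z**2 + G*Z*(G + 2*Z)) = 2 + (-Z**2 - G*Z*(G + 2*Z)) = 2 - Z**2 - G*Z*(G + 2*Z))
d = -1/37869 ≈ -2.6407e-5
F(k) = -6 - k/75 (F(k) = -6 + k/(-75) = -6 + k*(-1/75) = -6 - k/75)
F(Y(H(6, 2), 2)) - d = (-6 - (2 - 1*2**2 - 1*2*(2*6)**2 - 2*2*6*2**2)/75) - 1*(-1/37869) = (-6 - (2 - 1*4 - 1*2*12**2 - 2*12*4)/75) + 1/37869 = (-6 - (2 - 4 - 1*2*144 - 96)/75) + 1/37869 = (-6 - (2 - 4 - 288 - 96)/75) + 1/37869 = (-6 - 1/75*(-386)) + 1/37869 = (-6 + 386/75) + 1/37869 = -64/75 + 1/37869 = -807847/946725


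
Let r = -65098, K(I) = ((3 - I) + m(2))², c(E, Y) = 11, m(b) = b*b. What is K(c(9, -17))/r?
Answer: -8/32549 ≈ -0.00024578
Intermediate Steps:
m(b) = b²
K(I) = (7 - I)² (K(I) = ((3 - I) + 2²)² = ((3 - I) + 4)² = (7 - I)²)
K(c(9, -17))/r = (7 - 1*11)²/(-65098) = (7 - 11)²*(-1/65098) = (-4)²*(-1/65098) = 16*(-1/65098) = -8/32549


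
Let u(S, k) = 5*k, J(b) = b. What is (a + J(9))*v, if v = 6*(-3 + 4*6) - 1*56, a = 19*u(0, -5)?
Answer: -32620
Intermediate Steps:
a = -475 (a = 19*(5*(-5)) = 19*(-25) = -475)
v = 70 (v = 6*(-3 + 24) - 56 = 6*21 - 56 = 126 - 56 = 70)
(a + J(9))*v = (-475 + 9)*70 = -466*70 = -32620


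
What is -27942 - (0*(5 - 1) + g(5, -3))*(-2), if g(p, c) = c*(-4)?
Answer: -27918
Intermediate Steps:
g(p, c) = -4*c
-27942 - (0*(5 - 1) + g(5, -3))*(-2) = -27942 - (0*(5 - 1) - 4*(-3))*(-2) = -27942 - (0*4 + 12)*(-2) = -27942 - (0 + 12)*(-2) = -27942 - 12*(-2) = -27942 - 1*(-24) = -27942 + 24 = -27918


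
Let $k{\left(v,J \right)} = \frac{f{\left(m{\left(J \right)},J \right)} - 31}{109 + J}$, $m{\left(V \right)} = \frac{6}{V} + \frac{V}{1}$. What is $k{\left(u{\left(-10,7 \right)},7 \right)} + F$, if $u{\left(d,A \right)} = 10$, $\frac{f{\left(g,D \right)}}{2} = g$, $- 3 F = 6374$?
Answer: $- \frac{5176009}{2436} \approx -2124.8$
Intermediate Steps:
$m{\left(V \right)} = V + \frac{6}{V}$ ($m{\left(V \right)} = \frac{6}{V} + V 1 = \frac{6}{V} + V = V + \frac{6}{V}$)
$F = - \frac{6374}{3}$ ($F = \left(- \frac{1}{3}\right) 6374 = - \frac{6374}{3} \approx -2124.7$)
$f{\left(g,D \right)} = 2 g$
$k{\left(v,J \right)} = \frac{-31 + 2 J + \frac{12}{J}}{109 + J}$ ($k{\left(v,J \right)} = \frac{2 \left(J + \frac{6}{J}\right) - 31}{109 + J} = \frac{\left(2 J + \frac{12}{J}\right) - 31}{109 + J} = \frac{-31 + 2 J + \frac{12}{J}}{109 + J}$)
$k{\left(u{\left(-10,7 \right)},7 \right)} + F = \frac{12 - 217 + 2 \cdot 7^{2}}{7 \left(109 + 7\right)} - \frac{6374}{3} = \frac{12 - 217 + 2 \cdot 49}{7 \cdot 116} - \frac{6374}{3} = \frac{1}{7} \cdot \frac{1}{116} \left(12 - 217 + 98\right) - \frac{6374}{3} = \frac{1}{7} \cdot \frac{1}{116} \left(-107\right) - \frac{6374}{3} = - \frac{107}{812} - \frac{6374}{3} = - \frac{5176009}{2436}$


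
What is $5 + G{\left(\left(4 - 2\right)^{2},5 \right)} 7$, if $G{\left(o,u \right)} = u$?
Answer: $40$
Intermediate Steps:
$5 + G{\left(\left(4 - 2\right)^{2},5 \right)} 7 = 5 + 5 \cdot 7 = 5 + 35 = 40$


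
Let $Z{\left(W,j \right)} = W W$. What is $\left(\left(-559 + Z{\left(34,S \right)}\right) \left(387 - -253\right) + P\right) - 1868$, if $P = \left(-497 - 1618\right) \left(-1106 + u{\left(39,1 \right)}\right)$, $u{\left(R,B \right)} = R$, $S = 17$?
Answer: $2636917$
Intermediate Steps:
$P = 2256705$ ($P = \left(-497 - 1618\right) \left(-1106 + 39\right) = \left(-2115\right) \left(-1067\right) = 2256705$)
$Z{\left(W,j \right)} = W^{2}$
$\left(\left(-559 + Z{\left(34,S \right)}\right) \left(387 - -253\right) + P\right) - 1868 = \left(\left(-559 + 34^{2}\right) \left(387 - -253\right) + 2256705\right) - 1868 = \left(\left(-559 + 1156\right) \left(387 + \left(-195 + 448\right)\right) + 2256705\right) - 1868 = \left(597 \left(387 + 253\right) + 2256705\right) - 1868 = \left(597 \cdot 640 + 2256705\right) - 1868 = \left(382080 + 2256705\right) - 1868 = 2638785 - 1868 = 2636917$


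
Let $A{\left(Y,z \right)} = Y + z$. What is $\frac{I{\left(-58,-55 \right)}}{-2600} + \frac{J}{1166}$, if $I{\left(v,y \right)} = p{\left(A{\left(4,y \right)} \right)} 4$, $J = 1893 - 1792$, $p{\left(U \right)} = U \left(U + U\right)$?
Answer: $- \frac{2999941}{378950} \approx -7.9165$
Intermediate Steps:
$p{\left(U \right)} = 2 U^{2}$ ($p{\left(U \right)} = U 2 U = 2 U^{2}$)
$J = 101$ ($J = 1893 - 1792 = 101$)
$I{\left(v,y \right)} = 8 \left(4 + y\right)^{2}$ ($I{\left(v,y \right)} = 2 \left(4 + y\right)^{2} \cdot 4 = 8 \left(4 + y\right)^{2}$)
$\frac{I{\left(-58,-55 \right)}}{-2600} + \frac{J}{1166} = \frac{8 \left(4 - 55\right)^{2}}{-2600} + \frac{101}{1166} = 8 \left(-51\right)^{2} \left(- \frac{1}{2600}\right) + 101 \cdot \frac{1}{1166} = 8 \cdot 2601 \left(- \frac{1}{2600}\right) + \frac{101}{1166} = 20808 \left(- \frac{1}{2600}\right) + \frac{101}{1166} = - \frac{2601}{325} + \frac{101}{1166} = - \frac{2999941}{378950}$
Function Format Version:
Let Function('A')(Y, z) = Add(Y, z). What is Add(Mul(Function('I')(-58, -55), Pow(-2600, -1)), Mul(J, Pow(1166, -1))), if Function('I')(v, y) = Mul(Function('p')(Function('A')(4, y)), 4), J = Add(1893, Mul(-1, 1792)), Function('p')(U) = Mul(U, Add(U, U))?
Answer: Rational(-2999941, 378950) ≈ -7.9165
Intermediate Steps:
Function('p')(U) = Mul(2, Pow(U, 2)) (Function('p')(U) = Mul(U, Mul(2, U)) = Mul(2, Pow(U, 2)))
J = 101 (J = Add(1893, -1792) = 101)
Function('I')(v, y) = Mul(8, Pow(Add(4, y), 2)) (Function('I')(v, y) = Mul(Mul(2, Pow(Add(4, y), 2)), 4) = Mul(8, Pow(Add(4, y), 2)))
Add(Mul(Function('I')(-58, -55), Pow(-2600, -1)), Mul(J, Pow(1166, -1))) = Add(Mul(Mul(8, Pow(Add(4, -55), 2)), Pow(-2600, -1)), Mul(101, Pow(1166, -1))) = Add(Mul(Mul(8, Pow(-51, 2)), Rational(-1, 2600)), Mul(101, Rational(1, 1166))) = Add(Mul(Mul(8, 2601), Rational(-1, 2600)), Rational(101, 1166)) = Add(Mul(20808, Rational(-1, 2600)), Rational(101, 1166)) = Add(Rational(-2601, 325), Rational(101, 1166)) = Rational(-2999941, 378950)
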